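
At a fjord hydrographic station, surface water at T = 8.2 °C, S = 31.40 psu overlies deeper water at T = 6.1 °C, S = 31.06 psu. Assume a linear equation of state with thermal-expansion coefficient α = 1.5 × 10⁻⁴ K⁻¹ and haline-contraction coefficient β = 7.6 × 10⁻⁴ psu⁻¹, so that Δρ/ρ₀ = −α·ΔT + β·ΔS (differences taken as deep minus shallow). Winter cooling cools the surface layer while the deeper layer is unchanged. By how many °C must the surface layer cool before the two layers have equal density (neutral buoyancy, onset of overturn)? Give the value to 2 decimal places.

0.38 °C

Neutral buoyancy requires Δρ = 0, i.e. −α(T_deep − T_surf′) + β(S_deep − S_surf) = 0.
T_surf′ = T_deep − (β/α)·ΔS = 6.1 − (7.6 × 10⁻⁴/1.5 × 10⁻⁴)·(-0.34) = 7.8227 °C.
Cooling required: 8.2 − (7.8227) = 0.3773 °C.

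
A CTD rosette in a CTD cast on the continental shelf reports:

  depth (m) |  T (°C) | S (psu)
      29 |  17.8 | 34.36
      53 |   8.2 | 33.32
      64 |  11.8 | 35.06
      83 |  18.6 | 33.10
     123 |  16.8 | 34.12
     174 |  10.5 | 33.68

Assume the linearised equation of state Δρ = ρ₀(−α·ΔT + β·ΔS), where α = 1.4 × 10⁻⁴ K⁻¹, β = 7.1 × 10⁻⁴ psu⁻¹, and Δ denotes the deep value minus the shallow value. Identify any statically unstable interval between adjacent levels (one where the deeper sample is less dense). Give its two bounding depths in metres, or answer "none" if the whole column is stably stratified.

Evaluate Δρ/ρ₀ = −αΔT + βΔS across each adjacent pair:
  29–53 m: −αΔT+βΔS = −(1.4 × 10⁻⁴)(-9.6)+(7.1 × 10⁻⁴)(-1.04) = 6.1 × 10⁻⁴ → stable
  53–64 m: −αΔT+βΔS = −(1.4 × 10⁻⁴)(+3.6)+(7.1 × 10⁻⁴)(+1.74) = 7.3 × 10⁻⁴ → stable
  64–83 m: −αΔT+βΔS = −(1.4 × 10⁻⁴)(+6.8)+(7.1 × 10⁻⁴)(-1.96) = -2.3 × 10⁻³ → UNSTABLE
  83–123 m: −αΔT+βΔS = −(1.4 × 10⁻⁴)(-1.8)+(7.1 × 10⁻⁴)(+1.02) = 9.8 × 10⁻⁴ → stable
  123–174 m: −αΔT+βΔS = −(1.4 × 10⁻⁴)(-6.3)+(7.1 × 10⁻⁴)(-0.44) = 5.7 × 10⁻⁴ → stable
The 64–83 m interval has Δρ < 0: lighter water underlies denser water.

64–83 m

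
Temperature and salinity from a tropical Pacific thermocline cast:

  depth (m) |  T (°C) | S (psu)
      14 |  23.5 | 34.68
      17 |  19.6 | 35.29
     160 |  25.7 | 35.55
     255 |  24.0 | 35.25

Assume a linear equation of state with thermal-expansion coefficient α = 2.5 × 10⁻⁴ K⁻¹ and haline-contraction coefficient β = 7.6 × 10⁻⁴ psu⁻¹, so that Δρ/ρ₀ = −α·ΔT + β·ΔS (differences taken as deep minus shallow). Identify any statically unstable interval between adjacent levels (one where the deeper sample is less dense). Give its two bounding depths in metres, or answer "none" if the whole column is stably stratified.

17–160 m

Evaluate Δρ/ρ₀ = −αΔT + βΔS across each adjacent pair:
  14–17 m: −αΔT+βΔS = −(2.5 × 10⁻⁴)(-3.9)+(7.6 × 10⁻⁴)(+0.61) = 1.4 × 10⁻³ → stable
  17–160 m: −αΔT+βΔS = −(2.5 × 10⁻⁴)(+6.1)+(7.6 × 10⁻⁴)(+0.26) = -1.3 × 10⁻³ → UNSTABLE
  160–255 m: −αΔT+βΔS = −(2.5 × 10⁻⁴)(-1.7)+(7.6 × 10⁻⁴)(-0.30) = 2.0 × 10⁻⁴ → stable
The 17–160 m interval has Δρ < 0: lighter water underlies denser water.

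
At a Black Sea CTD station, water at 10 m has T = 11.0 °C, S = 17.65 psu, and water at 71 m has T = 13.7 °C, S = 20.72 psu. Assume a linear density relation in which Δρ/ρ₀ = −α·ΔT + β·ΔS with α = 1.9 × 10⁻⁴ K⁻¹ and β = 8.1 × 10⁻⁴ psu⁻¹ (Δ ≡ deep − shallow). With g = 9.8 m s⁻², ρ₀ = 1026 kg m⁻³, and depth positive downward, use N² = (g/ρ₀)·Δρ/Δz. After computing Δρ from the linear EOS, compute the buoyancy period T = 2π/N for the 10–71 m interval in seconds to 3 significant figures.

353 s

ΔT = +2.7 K, ΔS = +3.07 psu (deep − shallow).
Δρ/ρ₀ = −αΔT + βΔS = -5.13 × 10⁻⁴ + 2.4867 × 10⁻³ = 1.9737 × 10⁻³, so Δρ ≈ 2.025 kg m⁻³.
N² = (g/ρ₀)·Δρ/Δz = g·(Δρ/ρ₀)/Δz = 9.8 × 1.9737 × 10⁻³ / 61 = 3.1709 × 10⁻⁴ s⁻².
N = √(3.1709 × 10⁻⁴) = 0.017807 rad s⁻¹ → T = 2π/N = 352.85 s ≈ 353 s.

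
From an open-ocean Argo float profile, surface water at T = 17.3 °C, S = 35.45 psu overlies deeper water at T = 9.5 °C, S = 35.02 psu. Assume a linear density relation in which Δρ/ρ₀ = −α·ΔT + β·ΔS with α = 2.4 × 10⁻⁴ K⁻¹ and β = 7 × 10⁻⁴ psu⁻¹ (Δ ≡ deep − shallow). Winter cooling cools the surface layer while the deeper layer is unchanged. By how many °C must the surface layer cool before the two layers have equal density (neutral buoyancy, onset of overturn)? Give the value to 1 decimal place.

6.5 °C

Neutral buoyancy requires Δρ = 0, i.e. −α(T_deep − T_surf′) + β(S_deep − S_surf) = 0.
T_surf′ = T_deep − (β/α)·ΔS = 9.5 − (7 × 10⁻⁴/2.4 × 10⁻⁴)·(-0.43) = 10.754 °C.
Cooling required: 17.3 − (10.754) = 6.546 °C.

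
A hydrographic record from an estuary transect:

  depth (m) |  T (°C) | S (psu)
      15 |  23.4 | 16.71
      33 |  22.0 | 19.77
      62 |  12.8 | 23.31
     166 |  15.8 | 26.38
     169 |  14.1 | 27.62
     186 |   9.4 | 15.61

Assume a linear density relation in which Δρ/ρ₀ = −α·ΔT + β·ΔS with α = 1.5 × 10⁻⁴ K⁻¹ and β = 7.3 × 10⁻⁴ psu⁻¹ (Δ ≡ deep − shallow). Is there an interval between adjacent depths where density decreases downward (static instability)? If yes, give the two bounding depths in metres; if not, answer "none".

Evaluate Δρ/ρ₀ = −αΔT + βΔS across each adjacent pair:
  15–33 m: −αΔT+βΔS = −(1.5 × 10⁻⁴)(-1.4)+(7.3 × 10⁻⁴)(+3.06) = 2.4 × 10⁻³ → stable
  33–62 m: −αΔT+βΔS = −(1.5 × 10⁻⁴)(-9.2)+(7.3 × 10⁻⁴)(+3.54) = 4.0 × 10⁻³ → stable
  62–166 m: −αΔT+βΔS = −(1.5 × 10⁻⁴)(+3.0)+(7.3 × 10⁻⁴)(+3.07) = 1.8 × 10⁻³ → stable
  166–169 m: −αΔT+βΔS = −(1.5 × 10⁻⁴)(-1.7)+(7.3 × 10⁻⁴)(+1.24) = 1.2 × 10⁻³ → stable
  169–186 m: −αΔT+βΔS = −(1.5 × 10⁻⁴)(-4.7)+(7.3 × 10⁻⁴)(-12.01) = -8.1 × 10⁻³ → UNSTABLE
The 169–186 m interval has Δρ < 0: lighter water underlies denser water.

169–186 m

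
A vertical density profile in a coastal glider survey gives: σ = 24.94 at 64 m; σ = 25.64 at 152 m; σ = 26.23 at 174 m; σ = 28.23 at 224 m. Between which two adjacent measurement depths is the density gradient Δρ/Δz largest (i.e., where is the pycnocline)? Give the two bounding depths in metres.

Compute the density gradient over each adjacent pair:
  64–152 m: Δρ/Δz = 0.70/88 = 8.0 × 10⁻³ kg m⁻⁴
  152–174 m: Δρ/Δz = 0.59/22 = 0.027 kg m⁻⁴
  174–224 m: Δρ/Δz = 2.00/50 = 0.040 kg m⁻⁴
The largest gradient is in the 174–224 m interval — the pycnocline.

174–224 m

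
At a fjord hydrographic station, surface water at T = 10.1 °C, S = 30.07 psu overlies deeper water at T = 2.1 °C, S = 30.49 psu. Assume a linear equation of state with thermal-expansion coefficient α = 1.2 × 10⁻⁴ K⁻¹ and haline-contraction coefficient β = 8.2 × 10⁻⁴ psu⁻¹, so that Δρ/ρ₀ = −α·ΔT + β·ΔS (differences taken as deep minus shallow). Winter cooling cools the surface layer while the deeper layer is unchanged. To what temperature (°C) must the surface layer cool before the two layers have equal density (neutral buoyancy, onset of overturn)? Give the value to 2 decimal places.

-0.77 °C

Neutral buoyancy requires Δρ = 0, i.e. −α(T_deep − T_surf′) + β(S_deep − S_surf) = 0.
T_surf′ = T_deep − (β/α)·ΔS = 2.1 − (8.2 × 10⁻⁴/1.2 × 10⁻⁴)·(+0.42) = -0.7700 °C.
Cooling required: 10.1 − (-0.7700) = 10.8700 °C.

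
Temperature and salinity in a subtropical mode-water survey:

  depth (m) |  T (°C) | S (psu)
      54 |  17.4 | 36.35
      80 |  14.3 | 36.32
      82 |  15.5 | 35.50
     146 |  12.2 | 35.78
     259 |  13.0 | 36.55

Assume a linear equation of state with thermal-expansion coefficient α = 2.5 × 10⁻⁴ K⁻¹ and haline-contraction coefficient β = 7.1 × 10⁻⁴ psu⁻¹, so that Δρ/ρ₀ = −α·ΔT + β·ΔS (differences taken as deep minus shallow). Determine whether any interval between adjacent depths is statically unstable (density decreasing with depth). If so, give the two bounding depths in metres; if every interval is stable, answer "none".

80–82 m

Evaluate Δρ/ρ₀ = −αΔT + βΔS across each adjacent pair:
  54–80 m: −αΔT+βΔS = −(2.5 × 10⁻⁴)(-3.1)+(7.1 × 10⁻⁴)(-0.03) = 7.5 × 10⁻⁴ → stable
  80–82 m: −αΔT+βΔS = −(2.5 × 10⁻⁴)(+1.2)+(7.1 × 10⁻⁴)(-0.82) = -8.8 × 10⁻⁴ → UNSTABLE
  82–146 m: −αΔT+βΔS = −(2.5 × 10⁻⁴)(-3.3)+(7.1 × 10⁻⁴)(+0.28) = 1.0 × 10⁻³ → stable
  146–259 m: −αΔT+βΔS = −(2.5 × 10⁻⁴)(+0.8)+(7.1 × 10⁻⁴)(+0.77) = 3.5 × 10⁻⁴ → stable
The 80–82 m interval has Δρ < 0: lighter water underlies denser water.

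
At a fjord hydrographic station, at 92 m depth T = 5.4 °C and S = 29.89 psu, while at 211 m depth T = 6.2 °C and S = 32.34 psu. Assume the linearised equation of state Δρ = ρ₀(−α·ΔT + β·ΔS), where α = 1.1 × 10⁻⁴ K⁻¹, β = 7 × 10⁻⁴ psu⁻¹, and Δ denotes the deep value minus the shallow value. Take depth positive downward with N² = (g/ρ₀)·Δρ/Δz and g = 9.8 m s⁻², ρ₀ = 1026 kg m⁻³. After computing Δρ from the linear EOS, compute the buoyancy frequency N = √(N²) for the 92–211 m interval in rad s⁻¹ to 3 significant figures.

0.0116 rad s⁻¹

ΔT = +0.8 K, ΔS = +2.45 psu (deep − shallow).
Δρ/ρ₀ = −αΔT + βΔS = -8.80 × 10⁻⁵ + 1.715 × 10⁻³ = 1.627 × 10⁻³, so Δρ ≈ 1.669 kg m⁻³.
N² = (g/ρ₀)·Δρ/Δz = g·(Δρ/ρ₀)/Δz = 9.8 × 1.627 × 10⁻³ / 119 = 1.3399 × 10⁻⁴ s⁻².
N = √(1.3399 × 10⁻⁴) = 0.011575 rad s⁻¹ ≈ 0.0116 rad s⁻¹.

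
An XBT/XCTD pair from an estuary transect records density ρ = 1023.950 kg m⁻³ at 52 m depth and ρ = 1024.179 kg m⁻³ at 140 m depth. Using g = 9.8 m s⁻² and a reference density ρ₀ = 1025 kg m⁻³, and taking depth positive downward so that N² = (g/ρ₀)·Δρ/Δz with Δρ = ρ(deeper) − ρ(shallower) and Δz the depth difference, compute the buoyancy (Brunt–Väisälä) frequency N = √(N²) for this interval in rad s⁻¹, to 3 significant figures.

Δρ = 1024.179 − 1023.950 = 0.229 kg m⁻³ over Δz = 140 − 52 = 88 m.
N² = (9.8/1025) × (0.229/88) = 2.4880 × 10⁻⁵ s⁻².
N = √(2.4880 × 10⁻⁵) = 4.9880 × 10⁻³ rad s⁻¹ ≈ 4.99 × 10⁻³ rad s⁻¹.

4.99 × 10⁻³ rad s⁻¹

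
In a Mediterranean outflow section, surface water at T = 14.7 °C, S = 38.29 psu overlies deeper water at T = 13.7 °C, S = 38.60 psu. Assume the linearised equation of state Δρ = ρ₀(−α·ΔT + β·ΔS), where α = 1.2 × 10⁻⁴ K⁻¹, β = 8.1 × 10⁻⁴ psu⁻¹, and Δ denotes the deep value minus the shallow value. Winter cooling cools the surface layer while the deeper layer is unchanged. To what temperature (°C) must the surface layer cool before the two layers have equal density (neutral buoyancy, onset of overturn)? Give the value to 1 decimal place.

11.6 °C

Neutral buoyancy requires Δρ = 0, i.e. −α(T_deep − T_surf′) + β(S_deep − S_surf) = 0.
T_surf′ = T_deep − (β/α)·ΔS = 13.7 − (8.1 × 10⁻⁴/1.2 × 10⁻⁴)·(+0.31) = 11.607 °C.
Cooling required: 14.7 − (11.607) = 3.093 °C.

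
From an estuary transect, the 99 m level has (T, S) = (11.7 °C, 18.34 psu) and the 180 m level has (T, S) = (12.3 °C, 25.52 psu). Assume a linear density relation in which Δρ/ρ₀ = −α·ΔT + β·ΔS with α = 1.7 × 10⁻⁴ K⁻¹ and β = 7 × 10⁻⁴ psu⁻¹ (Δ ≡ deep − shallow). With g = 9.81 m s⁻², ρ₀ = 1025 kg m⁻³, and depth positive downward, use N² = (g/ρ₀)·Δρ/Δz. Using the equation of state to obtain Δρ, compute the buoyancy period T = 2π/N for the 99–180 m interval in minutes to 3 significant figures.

4.29 min

ΔT = +0.6 K, ΔS = +7.18 psu (deep − shallow).
Δρ/ρ₀ = −αΔT + βΔS = -1.02 × 10⁻⁴ + 5.026 × 10⁻³ = 4.924 × 10⁻³, so Δρ ≈ 5.047 kg m⁻³.
N² = (g/ρ₀)·Δρ/Δz = g·(Δρ/ρ₀)/Δz = 9.81 × 4.924 × 10⁻³ / 81 = 5.9635 × 10⁻⁴ s⁻².
N = √(5.9635 × 10⁻⁴) = 0.024420 rad s⁻¹ → T = 2π/N = 257.30 s = 4.2883 min ≈ 4.29 min.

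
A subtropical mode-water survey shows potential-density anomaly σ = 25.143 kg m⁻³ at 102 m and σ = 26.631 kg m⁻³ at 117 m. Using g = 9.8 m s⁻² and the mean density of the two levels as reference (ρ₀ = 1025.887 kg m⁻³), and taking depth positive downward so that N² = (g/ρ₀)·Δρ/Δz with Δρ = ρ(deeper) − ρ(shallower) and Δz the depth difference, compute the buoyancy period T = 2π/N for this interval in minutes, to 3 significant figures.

3.40 min

Δρ = 1026.631 − 1025.143 = 1.488 kg m⁻³ over Δz = 117 − 102 = 15 m.
N² = (9.8/1025.887) × (1.488/15) = 9.4763 × 10⁻⁴ s⁻².
N = √(9.4763 × 10⁻⁴) = 0.030784 rad s⁻¹, so T = 2π/N = 204.11 s = 3.4018 min ≈ 3.40 min.
A positive N² confirms static stability across the interval.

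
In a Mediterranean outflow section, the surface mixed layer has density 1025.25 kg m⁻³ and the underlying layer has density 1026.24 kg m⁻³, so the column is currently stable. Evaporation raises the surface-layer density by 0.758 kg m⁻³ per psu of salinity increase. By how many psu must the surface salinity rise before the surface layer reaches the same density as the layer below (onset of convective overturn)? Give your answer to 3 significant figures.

1.31 psu

Density deficit of the surface layer: 1026.24 − 1025.25 = 0.99 kg m⁻³.
Required change = 0.99 / 0.758 = 1.31 psu.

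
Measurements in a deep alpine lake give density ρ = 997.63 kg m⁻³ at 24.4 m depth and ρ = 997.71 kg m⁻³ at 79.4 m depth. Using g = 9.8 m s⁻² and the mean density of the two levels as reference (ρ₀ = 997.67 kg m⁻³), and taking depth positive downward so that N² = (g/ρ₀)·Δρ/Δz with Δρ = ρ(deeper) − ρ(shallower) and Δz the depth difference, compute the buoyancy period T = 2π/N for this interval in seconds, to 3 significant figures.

1.66 × 10³ s

Δρ = 997.71 − 997.63 = 0.08 kg m⁻³ over Δz = 79.4 − 24.4 = 55 m.
N² = (9.8/997.67) × (0.08/55) = 1.4288 × 10⁻⁵ s⁻².
N = √(1.4288 × 10⁻⁵) = 3.7799 × 10⁻³ rad s⁻¹, so T = 2π/N = 1.6623 × 10³ s ≈ 1.66 × 10³ s.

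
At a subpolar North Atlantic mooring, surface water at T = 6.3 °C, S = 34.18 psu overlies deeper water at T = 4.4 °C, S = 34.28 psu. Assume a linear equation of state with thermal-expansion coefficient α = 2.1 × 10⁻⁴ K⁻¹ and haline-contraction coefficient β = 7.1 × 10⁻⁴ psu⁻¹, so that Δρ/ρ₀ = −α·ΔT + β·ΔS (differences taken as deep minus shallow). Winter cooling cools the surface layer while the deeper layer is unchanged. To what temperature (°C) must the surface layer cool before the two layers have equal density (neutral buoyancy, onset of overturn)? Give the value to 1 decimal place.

Neutral buoyancy requires Δρ = 0, i.e. −α(T_deep − T_surf′) + β(S_deep − S_surf) = 0.
T_surf′ = T_deep − (β/α)·ΔS = 4.4 − (7.1 × 10⁻⁴/2.1 × 10⁻⁴)·(+0.10) = 4.062 °C.
Cooling required: 6.3 − (4.062) = 2.238 °C.

4.1 °C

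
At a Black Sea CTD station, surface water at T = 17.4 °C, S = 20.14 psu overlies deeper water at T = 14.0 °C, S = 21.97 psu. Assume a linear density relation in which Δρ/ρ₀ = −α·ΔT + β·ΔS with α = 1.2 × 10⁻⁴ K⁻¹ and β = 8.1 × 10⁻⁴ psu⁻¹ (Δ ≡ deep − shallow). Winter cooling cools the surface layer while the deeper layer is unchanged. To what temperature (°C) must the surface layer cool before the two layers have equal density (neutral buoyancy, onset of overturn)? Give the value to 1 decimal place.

1.6 °C

Neutral buoyancy requires Δρ = 0, i.e. −α(T_deep − T_surf′) + β(S_deep − S_surf) = 0.
T_surf′ = T_deep − (β/α)·ΔS = 14.0 − (8.1 × 10⁻⁴/1.2 × 10⁻⁴)·(+1.83) = 1.648 °C.
Cooling required: 17.4 − (1.648) = 15.752 °C.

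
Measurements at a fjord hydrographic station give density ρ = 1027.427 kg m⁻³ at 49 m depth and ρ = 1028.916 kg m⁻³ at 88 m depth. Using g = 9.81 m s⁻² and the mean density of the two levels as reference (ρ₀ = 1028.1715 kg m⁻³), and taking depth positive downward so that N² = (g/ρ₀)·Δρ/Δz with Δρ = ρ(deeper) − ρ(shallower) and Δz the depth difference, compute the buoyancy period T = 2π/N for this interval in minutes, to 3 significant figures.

5.49 min

Δρ = 1028.916 − 1027.427 = 1.489 kg m⁻³ over Δz = 88 − 49 = 39 m.
N² = (9.81/1028.1715) × (1.489/39) = 3.6428 × 10⁻⁴ s⁻².
N = √(3.6428 × 10⁻⁴) = 0.019086 rad s⁻¹, so T = 2π/N = 329.20 s = 5.4867 min ≈ 5.49 min.
A positive N² confirms static stability across the interval.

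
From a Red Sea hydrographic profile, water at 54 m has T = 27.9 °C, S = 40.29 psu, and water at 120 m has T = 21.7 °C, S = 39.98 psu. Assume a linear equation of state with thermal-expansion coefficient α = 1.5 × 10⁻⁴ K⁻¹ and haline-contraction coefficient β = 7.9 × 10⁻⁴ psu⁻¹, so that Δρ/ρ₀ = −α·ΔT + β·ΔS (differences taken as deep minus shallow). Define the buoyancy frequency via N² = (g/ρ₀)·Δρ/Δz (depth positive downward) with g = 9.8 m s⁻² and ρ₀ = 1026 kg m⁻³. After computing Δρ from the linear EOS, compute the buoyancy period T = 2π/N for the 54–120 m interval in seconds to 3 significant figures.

623 s

ΔT = -6.2 K, ΔS = -0.31 psu (deep − shallow).
Δρ/ρ₀ = −αΔT + βΔS = 9.30 × 10⁻⁴ − 2.449 × 10⁻⁴ = 6.851 × 10⁻⁴, so Δρ ≈ 0.7029 kg m⁻³.
N² = (g/ρ₀)·Δρ/Δz = g·(Δρ/ρ₀)/Δz = 9.8 × 6.851 × 10⁻⁴ / 66 = 1.0173 × 10⁻⁴ s⁻².
N = √(1.0173 × 10⁻⁴) = 0.010086 rad s⁻¹ → T = 2π/N = 622.96 s ≈ 623 s.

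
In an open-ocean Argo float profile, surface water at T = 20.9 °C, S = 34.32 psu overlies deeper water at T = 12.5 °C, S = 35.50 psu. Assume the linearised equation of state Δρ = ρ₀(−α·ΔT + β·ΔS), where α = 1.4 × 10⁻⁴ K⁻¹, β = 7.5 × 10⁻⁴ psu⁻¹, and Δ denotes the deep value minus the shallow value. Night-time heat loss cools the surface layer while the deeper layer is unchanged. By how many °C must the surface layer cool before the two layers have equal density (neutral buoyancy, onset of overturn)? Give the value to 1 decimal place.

Neutral buoyancy requires Δρ = 0, i.e. −α(T_deep − T_surf′) + β(S_deep − S_surf) = 0.
T_surf′ = T_deep − (β/α)·ΔS = 12.5 − (7.5 × 10⁻⁴/1.4 × 10⁻⁴)·(+1.18) = 6.179 °C.
Cooling required: 20.9 − (6.179) = 14.721 °C.

14.7 °C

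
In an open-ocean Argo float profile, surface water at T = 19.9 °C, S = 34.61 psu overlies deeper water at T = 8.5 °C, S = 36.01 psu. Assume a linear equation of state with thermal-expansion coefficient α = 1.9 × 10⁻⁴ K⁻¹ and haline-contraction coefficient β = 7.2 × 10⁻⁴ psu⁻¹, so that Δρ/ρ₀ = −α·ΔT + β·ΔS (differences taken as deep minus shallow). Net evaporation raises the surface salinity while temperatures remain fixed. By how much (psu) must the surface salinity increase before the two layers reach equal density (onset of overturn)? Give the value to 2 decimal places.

Neutral buoyancy requires −α(T_deep − T_surf) + β(S_deep − S_surf′) = 0.
S_surf′ = S_deep − (α/β)·ΔT = 36.01 − (1.9 × 10⁻⁴/7.2 × 10⁻⁴)·(-11.4) = 39.0183 psu.
Increase required: 39.0183 − 34.61 = 4.4083 psu.

4.41 psu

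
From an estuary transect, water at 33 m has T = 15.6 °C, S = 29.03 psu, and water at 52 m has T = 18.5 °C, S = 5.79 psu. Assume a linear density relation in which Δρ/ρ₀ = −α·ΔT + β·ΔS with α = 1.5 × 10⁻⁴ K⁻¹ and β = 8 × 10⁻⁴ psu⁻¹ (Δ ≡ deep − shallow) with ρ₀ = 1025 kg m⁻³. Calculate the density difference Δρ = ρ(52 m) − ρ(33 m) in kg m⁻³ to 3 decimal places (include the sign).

ΔT = +2.9 K, ΔS = -23.24 psu (deep − shallow).
Δρ/ρ₀ = −(1.5 × 10⁻⁴)(+2.9) + (8 × 10⁻⁴)(-23.24) = -0.019027.
Δρ = 1025 × (-0.019027) = -19.503 kg m⁻³.
Negative Δρ: lighter below, statically unstable.

-19.503 kg m⁻³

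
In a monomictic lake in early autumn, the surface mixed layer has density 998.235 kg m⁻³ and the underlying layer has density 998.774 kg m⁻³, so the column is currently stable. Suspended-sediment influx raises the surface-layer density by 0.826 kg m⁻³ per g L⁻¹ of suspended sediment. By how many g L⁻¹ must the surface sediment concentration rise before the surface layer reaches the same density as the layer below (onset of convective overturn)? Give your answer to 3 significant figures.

0.653 g L⁻¹

Density deficit of the surface layer: 998.774 − 998.235 = 0.539 kg m⁻³.
Required change = 0.539 / 0.826 = 0.653 g L⁻¹.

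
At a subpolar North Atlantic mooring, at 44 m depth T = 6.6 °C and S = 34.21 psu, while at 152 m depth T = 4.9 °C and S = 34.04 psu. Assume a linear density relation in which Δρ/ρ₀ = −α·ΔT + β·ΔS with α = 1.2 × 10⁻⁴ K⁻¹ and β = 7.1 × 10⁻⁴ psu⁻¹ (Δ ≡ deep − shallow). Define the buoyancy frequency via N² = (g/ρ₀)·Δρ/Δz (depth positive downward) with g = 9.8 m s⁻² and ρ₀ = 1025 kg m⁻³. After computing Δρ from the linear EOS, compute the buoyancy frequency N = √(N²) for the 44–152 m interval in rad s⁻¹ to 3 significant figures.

2.75 × 10⁻³ rad s⁻¹

ΔT = -1.7 K, ΔS = -0.17 psu (deep − shallow).
Δρ/ρ₀ = −αΔT + βΔS = 2.04 × 10⁻⁴ − 1.207 × 10⁻⁴ = 8.33 × 10⁻⁵, so Δρ ≈ 0.08538 kg m⁻³.
N² = (g/ρ₀)·Δρ/Δz = g·(Δρ/ρ₀)/Δz = 9.8 × 8.33 × 10⁻⁵ / 108 = 7.5587 × 10⁻⁶ s⁻².
N = √(7.5587 × 10⁻⁶) = 2.7493 × 10⁻³ rad s⁻¹ ≈ 2.75 × 10⁻³ rad s⁻¹.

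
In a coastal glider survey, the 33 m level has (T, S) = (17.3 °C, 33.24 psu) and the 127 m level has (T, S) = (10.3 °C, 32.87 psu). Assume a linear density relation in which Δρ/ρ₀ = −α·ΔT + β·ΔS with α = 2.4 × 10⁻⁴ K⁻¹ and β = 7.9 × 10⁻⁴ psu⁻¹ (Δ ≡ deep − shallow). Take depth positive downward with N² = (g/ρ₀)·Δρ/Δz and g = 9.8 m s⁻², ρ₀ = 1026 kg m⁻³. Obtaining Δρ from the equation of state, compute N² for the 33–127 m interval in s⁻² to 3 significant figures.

1.45 × 10⁻⁴ s⁻²

ΔT = -7.0 K, ΔS = -0.37 psu (deep − shallow).
Δρ/ρ₀ = −αΔT + βΔS = 1.68 × 10⁻³ − 2.923 × 10⁻⁴ = 1.3877 × 10⁻³, so Δρ ≈ 1.424 kg m⁻³.
N² = (g/ρ₀)·Δρ/Δz = g·(Δρ/ρ₀)/Δz = 9.8 × 1.3877 × 10⁻³ / 94 = 1.4468 × 10⁻⁴ s⁻² ≈ 1.45 × 10⁻⁴ s⁻².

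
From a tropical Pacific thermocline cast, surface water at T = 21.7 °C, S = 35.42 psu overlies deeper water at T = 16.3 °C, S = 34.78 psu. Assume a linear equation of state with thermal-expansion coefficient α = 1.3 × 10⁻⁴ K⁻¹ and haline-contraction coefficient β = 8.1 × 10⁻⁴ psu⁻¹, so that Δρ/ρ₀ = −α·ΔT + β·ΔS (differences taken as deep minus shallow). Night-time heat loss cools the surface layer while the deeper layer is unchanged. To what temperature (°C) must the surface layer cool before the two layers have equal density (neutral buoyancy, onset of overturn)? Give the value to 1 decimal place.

Neutral buoyancy requires Δρ = 0, i.e. −α(T_deep − T_surf′) + β(S_deep − S_surf) = 0.
T_surf′ = T_deep − (β/α)·ΔS = 16.3 − (8.1 × 10⁻⁴/1.3 × 10⁻⁴)·(-0.64) = 20.288 °C.
Cooling required: 21.7 − (20.288) = 1.412 °C.

20.3 °C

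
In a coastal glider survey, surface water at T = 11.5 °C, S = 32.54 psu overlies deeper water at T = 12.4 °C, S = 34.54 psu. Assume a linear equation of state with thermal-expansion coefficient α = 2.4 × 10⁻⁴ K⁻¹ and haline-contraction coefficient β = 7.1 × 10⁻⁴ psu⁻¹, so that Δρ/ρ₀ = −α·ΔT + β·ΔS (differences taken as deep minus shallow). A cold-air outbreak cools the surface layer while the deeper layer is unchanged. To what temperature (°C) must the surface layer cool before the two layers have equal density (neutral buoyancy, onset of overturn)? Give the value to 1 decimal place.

6.5 °C

Neutral buoyancy requires Δρ = 0, i.e. −α(T_deep − T_surf′) + β(S_deep − S_surf) = 0.
T_surf′ = T_deep − (β/α)·ΔS = 12.4 − (7.1 × 10⁻⁴/2.4 × 10⁻⁴)·(+2.00) = 6.483 °C.
Cooling required: 11.5 − (6.483) = 5.017 °C.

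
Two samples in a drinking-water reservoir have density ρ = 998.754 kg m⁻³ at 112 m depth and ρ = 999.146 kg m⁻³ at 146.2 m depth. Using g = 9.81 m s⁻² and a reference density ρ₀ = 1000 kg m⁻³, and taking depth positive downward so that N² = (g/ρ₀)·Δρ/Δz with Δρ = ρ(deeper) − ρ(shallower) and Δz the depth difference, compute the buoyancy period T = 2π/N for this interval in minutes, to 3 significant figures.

9.88 min

Δρ = 999.146 − 998.754 = 0.392 kg m⁻³ over Δz = 146.2 − 112 = 34.2 m.
N² = (9.81/1000) × (0.392/34.2) = 1.1244 × 10⁻⁴ s⁻².
N = √(1.1244 × 10⁻⁴) = 0.010604 rad s⁻¹, so T = 2π/N = 592.53 s = 9.8755 min ≈ 9.88 min.
A positive N² confirms static stability across the interval.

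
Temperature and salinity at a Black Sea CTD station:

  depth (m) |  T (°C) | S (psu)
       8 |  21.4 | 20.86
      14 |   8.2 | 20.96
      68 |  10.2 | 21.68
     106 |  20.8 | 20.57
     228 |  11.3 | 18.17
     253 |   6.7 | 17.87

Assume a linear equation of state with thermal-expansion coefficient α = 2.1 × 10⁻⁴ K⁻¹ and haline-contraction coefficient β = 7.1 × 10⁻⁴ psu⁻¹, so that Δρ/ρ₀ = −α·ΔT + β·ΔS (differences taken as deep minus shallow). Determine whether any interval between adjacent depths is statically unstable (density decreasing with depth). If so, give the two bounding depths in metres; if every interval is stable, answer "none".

Evaluate Δρ/ρ₀ = −αΔT + βΔS across each adjacent pair:
  8–14 m: −αΔT+βΔS = −(2.1 × 10⁻⁴)(-13.2)+(7.1 × 10⁻⁴)(+0.10) = 2.8 × 10⁻³ → stable
  14–68 m: −αΔT+βΔS = −(2.1 × 10⁻⁴)(+2.0)+(7.1 × 10⁻⁴)(+0.72) = 9.1 × 10⁻⁵ → stable
  68–106 m: −αΔT+βΔS = −(2.1 × 10⁻⁴)(+10.6)+(7.1 × 10⁻⁴)(-1.11) = -3.0 × 10⁻³ → UNSTABLE
  106–228 m: −αΔT+βΔS = −(2.1 × 10⁻⁴)(-9.5)+(7.1 × 10⁻⁴)(-2.40) = 2.9 × 10⁻⁴ → stable
  228–253 m: −αΔT+βΔS = −(2.1 × 10⁻⁴)(-4.6)+(7.1 × 10⁻⁴)(-0.30) = 7.5 × 10⁻⁴ → stable
The 68–106 m interval has Δρ < 0: lighter water underlies denser water.

68–106 m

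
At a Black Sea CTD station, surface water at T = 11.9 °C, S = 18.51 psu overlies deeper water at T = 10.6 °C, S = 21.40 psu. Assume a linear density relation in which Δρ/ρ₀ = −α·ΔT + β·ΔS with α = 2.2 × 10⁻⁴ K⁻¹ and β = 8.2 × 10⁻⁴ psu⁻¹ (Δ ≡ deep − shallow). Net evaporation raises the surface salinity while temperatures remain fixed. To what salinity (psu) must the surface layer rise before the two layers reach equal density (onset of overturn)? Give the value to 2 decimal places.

21.75 psu

Neutral buoyancy requires −α(T_deep − T_surf) + β(S_deep − S_surf′) = 0.
S_surf′ = S_deep − (α/β)·ΔT = 21.40 − (2.2 × 10⁻⁴/8.2 × 10⁻⁴)·(-1.3) = 21.7488 psu.
Increase required: 21.7488 − 18.51 = 3.2388 psu.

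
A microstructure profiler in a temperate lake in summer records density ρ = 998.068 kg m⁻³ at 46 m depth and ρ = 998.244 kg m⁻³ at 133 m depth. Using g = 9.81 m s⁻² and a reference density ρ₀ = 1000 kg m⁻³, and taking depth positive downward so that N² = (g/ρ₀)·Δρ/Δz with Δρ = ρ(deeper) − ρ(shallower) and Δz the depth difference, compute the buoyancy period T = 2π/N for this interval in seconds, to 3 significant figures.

1.41 × 10³ s

Δρ = 998.244 − 998.068 = 0.176 kg m⁻³ over Δz = 133 − 46 = 87 m.
N² = (9.81/1000) × (0.176/87) = 1.9846 × 10⁻⁵ s⁻².
N = √(1.9846 × 10⁻⁵) = 4.4549 × 10⁻³ rad s⁻¹, so T = 2π/N = 1.4104 × 10³ s ≈ 1.41 × 10³ s.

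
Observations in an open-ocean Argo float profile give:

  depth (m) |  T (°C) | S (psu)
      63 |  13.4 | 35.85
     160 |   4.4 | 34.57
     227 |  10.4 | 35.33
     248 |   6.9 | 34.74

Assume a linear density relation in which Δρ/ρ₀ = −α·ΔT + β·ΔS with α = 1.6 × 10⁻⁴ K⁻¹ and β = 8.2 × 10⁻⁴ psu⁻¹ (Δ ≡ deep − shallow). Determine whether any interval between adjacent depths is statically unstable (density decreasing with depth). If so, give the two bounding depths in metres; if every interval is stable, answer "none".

Evaluate Δρ/ρ₀ = −αΔT + βΔS across each adjacent pair:
  63–160 m: −αΔT+βΔS = −(1.6 × 10⁻⁴)(-9.0)+(8.2 × 10⁻⁴)(-1.28) = 3.9 × 10⁻⁴ → stable
  160–227 m: −αΔT+βΔS = −(1.6 × 10⁻⁴)(+6.0)+(8.2 × 10⁻⁴)(+0.76) = -3.4 × 10⁻⁴ → UNSTABLE
  227–248 m: −αΔT+βΔS = −(1.6 × 10⁻⁴)(-3.5)+(8.2 × 10⁻⁴)(-0.59) = 7.6 × 10⁻⁵ → stable
The 160–227 m interval has Δρ < 0: lighter water underlies denser water.

160–227 m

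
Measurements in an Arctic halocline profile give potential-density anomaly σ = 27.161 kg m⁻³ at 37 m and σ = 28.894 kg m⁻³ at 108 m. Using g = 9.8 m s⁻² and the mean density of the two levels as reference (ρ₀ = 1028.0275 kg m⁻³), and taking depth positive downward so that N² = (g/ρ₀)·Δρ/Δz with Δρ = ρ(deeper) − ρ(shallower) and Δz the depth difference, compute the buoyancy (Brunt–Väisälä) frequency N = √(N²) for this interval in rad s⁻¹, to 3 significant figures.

0.0153 rad s⁻¹

Δρ = 1028.894 − 1027.161 = 1.733 kg m⁻³ over Δz = 108 − 37 = 71 m.
N² = (9.8/1028.0275) × (1.733/71) = 2.3268 × 10⁻⁴ s⁻².
N = √(2.3268 × 10⁻⁴) = 0.015254 rad s⁻¹ ≈ 0.0153 rad s⁻¹.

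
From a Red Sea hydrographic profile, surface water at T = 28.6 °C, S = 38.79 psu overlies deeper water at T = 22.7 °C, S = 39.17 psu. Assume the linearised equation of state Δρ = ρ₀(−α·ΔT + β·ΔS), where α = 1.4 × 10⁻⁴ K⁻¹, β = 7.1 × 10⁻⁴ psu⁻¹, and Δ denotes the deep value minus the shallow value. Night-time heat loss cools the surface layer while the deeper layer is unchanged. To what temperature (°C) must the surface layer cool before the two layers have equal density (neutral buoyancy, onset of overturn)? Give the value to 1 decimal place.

Neutral buoyancy requires Δρ = 0, i.e. −α(T_deep − T_surf′) + β(S_deep − S_surf) = 0.
T_surf′ = T_deep − (β/α)·ΔS = 22.7 − (7.1 × 10⁻⁴/1.4 × 10⁻⁴)·(+0.38) = 20.773 °C.
Cooling required: 28.6 − (20.773) = 7.827 °C.

20.8 °C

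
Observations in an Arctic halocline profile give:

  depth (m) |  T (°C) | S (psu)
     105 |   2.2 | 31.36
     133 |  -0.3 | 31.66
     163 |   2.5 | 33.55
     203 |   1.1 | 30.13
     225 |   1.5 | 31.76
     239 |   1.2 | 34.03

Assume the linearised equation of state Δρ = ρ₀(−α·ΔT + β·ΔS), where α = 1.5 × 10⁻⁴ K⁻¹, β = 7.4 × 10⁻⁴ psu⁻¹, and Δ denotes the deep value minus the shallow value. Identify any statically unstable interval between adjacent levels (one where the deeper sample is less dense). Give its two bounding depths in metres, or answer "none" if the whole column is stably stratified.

163–203 m

Evaluate Δρ/ρ₀ = −αΔT + βΔS across each adjacent pair:
  105–133 m: −αΔT+βΔS = −(1.5 × 10⁻⁴)(-2.5)+(7.4 × 10⁻⁴)(+0.30) = 6.0 × 10⁻⁴ → stable
  133–163 m: −αΔT+βΔS = −(1.5 × 10⁻⁴)(+2.8)+(7.4 × 10⁻⁴)(+1.89) = 9.8 × 10⁻⁴ → stable
  163–203 m: −αΔT+βΔS = −(1.5 × 10⁻⁴)(-1.4)+(7.4 × 10⁻⁴)(-3.42) = -2.3 × 10⁻³ → UNSTABLE
  203–225 m: −αΔT+βΔS = −(1.5 × 10⁻⁴)(+0.4)+(7.4 × 10⁻⁴)(+1.63) = 1.1 × 10⁻³ → stable
  225–239 m: −αΔT+βΔS = −(1.5 × 10⁻⁴)(-0.3)+(7.4 × 10⁻⁴)(+2.27) = 1.7 × 10⁻³ → stable
The 163–203 m interval has Δρ < 0: lighter water underlies denser water.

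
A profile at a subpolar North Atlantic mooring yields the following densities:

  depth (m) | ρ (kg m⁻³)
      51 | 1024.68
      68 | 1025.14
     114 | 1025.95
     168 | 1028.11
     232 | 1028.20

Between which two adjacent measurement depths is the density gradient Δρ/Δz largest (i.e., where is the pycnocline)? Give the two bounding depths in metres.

114–168 m

Compute the density gradient over each adjacent pair:
  51–68 m: Δρ/Δz = 0.46/17 = 0.027 kg m⁻⁴
  68–114 m: Δρ/Δz = 0.81/46 = 0.018 kg m⁻⁴
  114–168 m: Δρ/Δz = 2.16/54 = 0.040 kg m⁻⁴
  168–232 m: Δρ/Δz = 0.09/64 = 1.4 × 10⁻³ kg m⁻⁴
The largest gradient is in the 114–168 m interval — the pycnocline.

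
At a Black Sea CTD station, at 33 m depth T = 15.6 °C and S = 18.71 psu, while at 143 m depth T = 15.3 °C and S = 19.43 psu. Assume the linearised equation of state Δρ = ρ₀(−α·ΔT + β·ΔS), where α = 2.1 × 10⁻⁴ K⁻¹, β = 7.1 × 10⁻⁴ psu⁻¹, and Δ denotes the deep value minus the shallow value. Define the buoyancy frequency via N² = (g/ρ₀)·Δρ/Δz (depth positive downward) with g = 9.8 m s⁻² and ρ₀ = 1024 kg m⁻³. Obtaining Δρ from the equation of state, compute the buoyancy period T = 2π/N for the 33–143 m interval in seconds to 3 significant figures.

ΔT = -0.3 K, ΔS = +0.72 psu (deep − shallow).
Δρ/ρ₀ = −αΔT + βΔS = 6.30 × 10⁻⁵ + 5.112 × 10⁻⁴ = 5.742 × 10⁻⁴, so Δρ ≈ 0.5880 kg m⁻³.
N² = (g/ρ₀)·Δρ/Δz = g·(Δρ/ρ₀)/Δz = 9.8 × 5.742 × 10⁻⁴ / 110 = 5.1156 × 10⁻⁵ s⁻².
N = √(5.1156 × 10⁻⁵) = 7.1523 × 10⁻³ rad s⁻¹ → T = 2π/N = 878.48 s ≈ 878 s.

878 s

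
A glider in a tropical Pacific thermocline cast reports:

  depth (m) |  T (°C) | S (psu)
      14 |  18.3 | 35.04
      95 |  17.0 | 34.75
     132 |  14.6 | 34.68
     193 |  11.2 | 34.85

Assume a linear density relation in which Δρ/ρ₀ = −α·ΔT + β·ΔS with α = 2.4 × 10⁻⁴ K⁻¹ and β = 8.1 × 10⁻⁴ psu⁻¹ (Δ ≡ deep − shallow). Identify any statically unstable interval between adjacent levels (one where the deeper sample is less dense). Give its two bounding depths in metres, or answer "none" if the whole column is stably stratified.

Evaluate Δρ/ρ₀ = −αΔT + βΔS across each adjacent pair:
  14–95 m: −αΔT+βΔS = −(2.4 × 10⁻⁴)(-1.3)+(8.1 × 10⁻⁴)(-0.29) = 7.7 × 10⁻⁵ → stable
  95–132 m: −αΔT+βΔS = −(2.4 × 10⁻⁴)(-2.4)+(8.1 × 10⁻⁴)(-0.07) = 5.2 × 10⁻⁴ → stable
  132–193 m: −αΔT+βΔS = −(2.4 × 10⁻⁴)(-3.4)+(8.1 × 10⁻⁴)(+0.17) = 9.5 × 10⁻⁴ → stable
Every interval has Δρ > 0: the column is stably stratified throughout.

none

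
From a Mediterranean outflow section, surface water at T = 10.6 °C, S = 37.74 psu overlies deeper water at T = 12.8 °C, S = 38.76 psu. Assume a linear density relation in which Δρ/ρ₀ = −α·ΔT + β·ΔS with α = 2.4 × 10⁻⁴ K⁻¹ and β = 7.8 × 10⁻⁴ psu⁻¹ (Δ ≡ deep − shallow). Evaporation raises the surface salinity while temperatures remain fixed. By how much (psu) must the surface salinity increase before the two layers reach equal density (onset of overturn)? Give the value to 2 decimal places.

Neutral buoyancy requires −α(T_deep − T_surf) + β(S_deep − S_surf′) = 0.
S_surf′ = S_deep − (α/β)·ΔT = 38.76 − (2.4 × 10⁻⁴/7.8 × 10⁻⁴)·(+2.2) = 38.0831 psu.
Increase required: 38.0831 − 37.74 = 0.3431 psu.

0.34 psu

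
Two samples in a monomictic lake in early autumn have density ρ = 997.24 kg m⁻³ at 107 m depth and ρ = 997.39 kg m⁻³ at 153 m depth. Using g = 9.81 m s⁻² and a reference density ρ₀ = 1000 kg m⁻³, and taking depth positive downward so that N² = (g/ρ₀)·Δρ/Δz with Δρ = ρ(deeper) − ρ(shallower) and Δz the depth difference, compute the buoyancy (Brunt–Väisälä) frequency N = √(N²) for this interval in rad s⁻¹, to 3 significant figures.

Δρ = 997.39 − 997.24 = 0.15 kg m⁻³ over Δz = 153 − 107 = 46 m.
N² = (9.81/1000) × (0.15/46) = 3.1989 × 10⁻⁵ s⁻².
N = √(3.1989 × 10⁻⁵) = 5.6559 × 10⁻³ rad s⁻¹ ≈ 5.66 × 10⁻³ rad s⁻¹.

5.66 × 10⁻³ rad s⁻¹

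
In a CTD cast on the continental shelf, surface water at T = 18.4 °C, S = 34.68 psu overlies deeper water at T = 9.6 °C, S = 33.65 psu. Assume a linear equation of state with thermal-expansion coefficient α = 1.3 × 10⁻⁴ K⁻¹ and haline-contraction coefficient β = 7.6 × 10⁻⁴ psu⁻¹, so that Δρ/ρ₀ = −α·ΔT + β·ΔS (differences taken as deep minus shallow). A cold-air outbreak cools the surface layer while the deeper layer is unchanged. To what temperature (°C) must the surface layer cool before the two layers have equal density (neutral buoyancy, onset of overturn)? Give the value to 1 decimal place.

Neutral buoyancy requires Δρ = 0, i.e. −α(T_deep − T_surf′) + β(S_deep − S_surf) = 0.
T_surf′ = T_deep − (β/α)·ΔS = 9.6 − (7.6 × 10⁻⁴/1.3 × 10⁻⁴)·(-1.03) = 15.622 °C.
Cooling required: 18.4 − (15.622) = 2.778 °C.

15.6 °C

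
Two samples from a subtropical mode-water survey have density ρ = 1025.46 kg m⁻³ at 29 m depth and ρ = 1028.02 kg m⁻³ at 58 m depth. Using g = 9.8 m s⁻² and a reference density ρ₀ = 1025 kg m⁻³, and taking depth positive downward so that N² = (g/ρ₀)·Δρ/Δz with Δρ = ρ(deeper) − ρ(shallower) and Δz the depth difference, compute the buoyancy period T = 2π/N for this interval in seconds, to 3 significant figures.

Δρ = 1028.02 − 1025.46 = 2.56 kg m⁻³ over Δz = 58 − 29 = 29 m.
N² = (9.8/1025) × (2.56/29) = 8.4400 × 10⁻⁴ s⁻².
N = √(8.4400 × 10⁻⁴) = 0.029052 rad s⁻¹, so T = 2π/N = 216.27 s ≈ 216 s.

216 s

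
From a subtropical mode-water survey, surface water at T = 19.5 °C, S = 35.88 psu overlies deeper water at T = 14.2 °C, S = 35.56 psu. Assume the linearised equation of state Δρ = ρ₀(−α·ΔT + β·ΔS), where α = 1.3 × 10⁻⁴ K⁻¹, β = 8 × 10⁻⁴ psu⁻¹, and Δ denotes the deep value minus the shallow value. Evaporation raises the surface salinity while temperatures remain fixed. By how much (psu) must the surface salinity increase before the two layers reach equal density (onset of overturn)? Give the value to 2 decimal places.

Neutral buoyancy requires −α(T_deep − T_surf) + β(S_deep − S_surf′) = 0.
S_surf′ = S_deep − (α/β)·ΔT = 35.56 − (1.3 × 10⁻⁴/8 × 10⁻⁴)·(-5.3) = 36.4213 psu.
Increase required: 36.4213 − 35.88 = 0.5413 psu.

0.54 psu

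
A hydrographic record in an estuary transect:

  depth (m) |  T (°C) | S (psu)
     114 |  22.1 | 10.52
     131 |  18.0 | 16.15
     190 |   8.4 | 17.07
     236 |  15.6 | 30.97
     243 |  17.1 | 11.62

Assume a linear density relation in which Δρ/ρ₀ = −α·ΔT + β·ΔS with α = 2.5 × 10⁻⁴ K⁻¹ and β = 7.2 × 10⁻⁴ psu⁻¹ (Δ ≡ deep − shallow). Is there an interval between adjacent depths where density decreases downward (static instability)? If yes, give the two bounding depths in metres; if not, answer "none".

236–243 m

Evaluate Δρ/ρ₀ = −αΔT + βΔS across each adjacent pair:
  114–131 m: −αΔT+βΔS = −(2.5 × 10⁻⁴)(-4.1)+(7.2 × 10⁻⁴)(+5.63) = 5.1 × 10⁻³ → stable
  131–190 m: −αΔT+βΔS = −(2.5 × 10⁻⁴)(-9.6)+(7.2 × 10⁻⁴)(+0.92) = 3.1 × 10⁻³ → stable
  190–236 m: −αΔT+βΔS = −(2.5 × 10⁻⁴)(+7.2)+(7.2 × 10⁻⁴)(+13.90) = 8.2 × 10⁻³ → stable
  236–243 m: −αΔT+βΔS = −(2.5 × 10⁻⁴)(+1.5)+(7.2 × 10⁻⁴)(-19.35) = -0.014 → UNSTABLE
The 236–243 m interval has Δρ < 0: lighter water underlies denser water.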